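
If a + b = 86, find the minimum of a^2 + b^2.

With a + b = 86, a^2 + b^2 = a^2 + (86 − a)^2.
The derivative 2a − 2(86 − a) = 4a − 172 vanishes at a = 43; second derivative 4 > 0, a minimum.
The minimum is 2·(43)^2 = 3698.

3698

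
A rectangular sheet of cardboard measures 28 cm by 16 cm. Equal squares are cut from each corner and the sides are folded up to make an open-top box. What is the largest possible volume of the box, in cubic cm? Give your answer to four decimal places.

With cut size x, the volume is V(x) = x(28 − 2x)(16 − 2x) for 0 < x < 8.
V'(x) = 12x^2 − 176x + 448. Setting V'(x) = 0 gives x ≈ 3.2782 (the root in (0, 8)).
V''(x) = 24x − 176 is negative there, so this is the maximum; V ≈ 663.8512.

663.8512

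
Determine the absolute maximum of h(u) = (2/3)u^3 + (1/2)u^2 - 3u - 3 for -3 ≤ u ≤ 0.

Differentiating, h'(u) = 2u^2 + u - 3; whose only zero in [-3, 0] is u = -3/2.
Compare values at every candidate in [-3, 0]: h(-3) = -15/2,  h(-3/2) = 3/8,  h(0) = -3.
Hence the absolute maximum is 3/8 at u = -3/2.

3/8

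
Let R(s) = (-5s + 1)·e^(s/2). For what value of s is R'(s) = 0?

By the product rule, R'(s) = (-(5/2)s - 9/2)·e^(s/2). Since e^(s/2) > 0, the only critical point is s = -9/5.
R''(-9/5) has the same sign as -5/2 < 0, so this is a local maximum.
R(-9/5) = (10)·e^(-9/10) ≈ 4.0657.

-9/5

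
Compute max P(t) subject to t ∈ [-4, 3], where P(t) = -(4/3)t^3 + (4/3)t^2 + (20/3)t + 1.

The derivative is -4t^2 + (8/3)t + 20/3, which vanishes at t = -1 and t = 5/3.
Evaluating at the critical points and endpoints: P(-4) = 81, P(-1) = -3, P(5/3) = 781/81, P(3) = -3.
So the maximum is P(-4) = 81.

81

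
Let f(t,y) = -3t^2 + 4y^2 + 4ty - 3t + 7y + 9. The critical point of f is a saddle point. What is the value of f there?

∂f/∂t = -6t + 4y - 3 = 0 and ∂f/∂y = 4t + 8y + 7 = 0, so (t, y) = (-13/16, -15/32).
The Hessian has f_{tt} = -6, f_{yy} = 8, f_{ty} = 4, giving D = -64 < 0, so the point is a saddle point.
f(-13/16, -15/32) = 549/64.

549/64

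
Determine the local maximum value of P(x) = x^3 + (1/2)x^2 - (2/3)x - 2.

Critical points: P'(x) = 3x^2 + x - 2/3 vanishes at x = -2/3, 1/3.
Second-derivative test with P''(x) = 6x + 1: P''(-2/3) = -3 < 0 ⇒ local maximum; P''(1/3) = 3 > 0 ⇒ local minimum.
So the local maximum value is P(-2/3) = -44/27.

-44/27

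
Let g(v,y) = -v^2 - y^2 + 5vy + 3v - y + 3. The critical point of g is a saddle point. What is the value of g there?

68/21

∂g/∂v = -2v + 5y + 3 = 0 and ∂g/∂y = 5v - 2y - 1 = 0, so (v, y) = (-1/21, -13/21).
The Hessian has g_{vv} = -2, g_{yy} = -2, g_{vy} = 5, giving D = -21 < 0, so the point is a saddle point.
g(-1/21, -13/21) = 68/21.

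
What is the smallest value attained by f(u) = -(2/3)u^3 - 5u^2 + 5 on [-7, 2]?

-110/3

The derivative is -2u^2 - 10u, which vanishes at u = -5 and u = 0.
Compare values at every candidate in [-7, 2]: f(-7) = -34/3,  f(-5) = -110/3,  f(0) = 5,  f(2) = -61/3.
The minimum over the interval is -110/3, attained at u = -5.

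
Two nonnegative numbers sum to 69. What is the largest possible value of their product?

4761/4

With x + y = 69, the product is P(x) = x(69 − x).
P'(x) = 69 − 2x = 0 gives x = 69/2; P'' = −2 < 0, so this is the maximum.
P = 69/2·69/2 = 4761/4.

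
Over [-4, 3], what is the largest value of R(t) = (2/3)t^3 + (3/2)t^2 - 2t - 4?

The derivative is 2t^2 + 3t - 2, which vanishes at t = -2 and t = 1/2.
Compare values at every candidate in [-4, 3]: R(-4) = -44/3; R(-2) = 2/3; R(1/2) = -109/24; R(3) = 43/2.
So the maximum is R(3) = 43/2.

43/2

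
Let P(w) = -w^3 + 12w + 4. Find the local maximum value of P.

20

P'(w) = -3w^2 + 12. Setting P'(w) = 0 gives w ∈ {-2, 2}.
Second-derivative test with P''(w) = -6w: P''(-2) = 12 > 0 ⇒ local minimum; P''(2) = -12 < 0 ⇒ local maximum.
Thus P has its local maximum at w = 2, with value 20.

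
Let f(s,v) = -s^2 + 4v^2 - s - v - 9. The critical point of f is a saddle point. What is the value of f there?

-141/16

∂f/∂s = -2s - 1 = 0 and ∂f/∂v = 8v - 1 = 0, so (s, v) = (-1/2, 1/8).
The Hessian has f_{ss} = -2, f_{vv} = 8, f_{sv} = 0, giving D = -16 < 0, so the point is a saddle point.
f(-1/2, 1/8) = -141/16.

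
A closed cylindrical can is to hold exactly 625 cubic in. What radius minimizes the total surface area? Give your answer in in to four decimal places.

With radius r and height h, πr²h = 625 so h = 625/(πr²), and S(r) = 2πr² + 2πrh = 2πr² + 2·625/r.
S'(r) = 4πr − 2·625/r² = 0 ⇒ r³ = 625/(2π), so r ≈ 4.6334 and h = 2r ≈ 9.2668.
S''(r) = 4π + 4·625/r³ > 0, so this is the minimum; S ≈ 404.6702.

4.6334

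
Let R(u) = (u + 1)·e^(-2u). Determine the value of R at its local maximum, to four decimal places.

1.3591

By the product rule, R'(u) = (-2u - 1)·e^(-2u). Since e^(-2u) > 0, the only critical point is u = -1/2.
R''(-1/2) has the same sign as -2 < 0, so this is a local maximum.
R(-1/2) = (1/2)·e^(1) ≈ 1.3591.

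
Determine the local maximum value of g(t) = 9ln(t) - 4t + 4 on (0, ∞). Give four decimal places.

2.2984

g'(t) = 9/t − 4 = 0 gives t = 9/4.
g''(t) = -9/t², which is negative for t > 0, so this is a local maximum.
g(9/4) = 9·ln(9/4) - 9 + 4 ≈ 2.2984.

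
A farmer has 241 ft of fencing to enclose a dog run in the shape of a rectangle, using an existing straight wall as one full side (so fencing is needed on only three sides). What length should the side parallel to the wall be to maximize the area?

241/2

Let the sides perpendicular to the wall have length x and the parallel side y, so 2x + y = 241 and the area is A = xy = x(241 − 2x).
A'(x) = 241 − 4x = 0 gives x = 241/4, and A''(x) = −4 < 0 confirms a maximum.
Then y = 241 − 2·241/4 = 241/2 and A = 58081/8.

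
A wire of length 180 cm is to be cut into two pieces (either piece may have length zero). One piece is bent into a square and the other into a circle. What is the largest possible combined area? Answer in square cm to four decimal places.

2578.3101

Let x be the length used for the square. Square side x/4; circle radius (180−x)/(2π).
A(x) = (x/4)² + π·((180−x)/(2π))² = x²/16 + (180−x)²/(4π) for 0 ≤ x ≤ 180. A'(x) = x/8 − (180−x)/(2π) = 0 gives x = 4·180/(π+4) ≈ 100.8178.
A'' > 0, so the interior critical point is a minimum; the maximum is at an endpoint. A(0) = 2578.3101 and A(180) = 2025.0000, so the largest area is 2578.3101.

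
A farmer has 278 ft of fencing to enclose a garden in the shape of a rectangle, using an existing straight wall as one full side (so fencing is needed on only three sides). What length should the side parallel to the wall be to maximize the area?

139

Let the sides perpendicular to the wall have length x and the parallel side y, so 2x + y = 278 and the area is A = xy = x(278 − 2x).
A'(x) = 278 − 4x = 0 gives x = 139/2, and A''(x) = −4 < 0 confirms a maximum.
Then y = 278 − 2·139/2 = 139 and A = 19321/2.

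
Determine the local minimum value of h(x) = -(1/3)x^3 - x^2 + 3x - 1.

h'(x) = -x^2 - 2x + 3. Setting h'(x) = 0 gives x ∈ {-3, 1}.
Second-derivative test with h''(x) = -2x - 2: h''(-3) = 4 > 0 ⇒ local minimum; h''(1) = -4 < 0 ⇒ local maximum.
Thus h has its local minimum at x = -3, with value -10.

-10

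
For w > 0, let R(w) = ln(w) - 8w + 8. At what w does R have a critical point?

R'(w) = 1/w − 8 = 0 gives w = 1/8.
R''(w) = -1/w², which is negative for w > 0, so this is a local maximum.
R(1/8) = 1·ln(1/8) - 1 + 8 ≈ 4.9206.

1/8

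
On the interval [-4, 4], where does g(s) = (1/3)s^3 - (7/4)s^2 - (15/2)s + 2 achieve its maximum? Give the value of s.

g'(s) = s^2 - (7/2)s - 15/2, whose only zero in [-4, 4] is s = -3/2.
Compare values at every candidate in [-4, 4]: g(-4) = -52/3,  g(-3/2) = 131/16,  g(4) = -104/3.
So the maximum is g(-3/2) = 131/16.

-3/2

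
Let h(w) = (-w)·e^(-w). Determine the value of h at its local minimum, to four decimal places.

h'(w) = (-1)·e^(-w) + (-w)·(-1)·e^(-w) = (w - 1)·e^(-w). Since e^(-w) > 0, the only critical point is w = 1.
h''(1) has the same sign as 1 > 0, so this is a local minimum.
h(1) = (-1)·e^(-1) ≈ -0.3679.

-0.3679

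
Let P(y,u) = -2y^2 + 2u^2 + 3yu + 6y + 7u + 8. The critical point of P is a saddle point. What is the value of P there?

∂P/∂y = -4y + 3u + 6 = 0 and ∂P/∂u = 3y + 4u + 7 = 0, so (y, u) = (3/25, -46/25).
The Hessian has P_{yy} = -4, P_{uu} = 4, P_{yu} = 3, giving D = -25 < 0, so the point is a saddle point.
P(3/25, -46/25) = 48/25.

48/25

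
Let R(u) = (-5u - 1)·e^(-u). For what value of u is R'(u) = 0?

4/5

By the product rule, R'(u) = (5u - 4)·e^(-u). Since e^(-u) > 0, the only critical point is u = 4/5.
R''(4/5) has the same sign as 5 > 0, so this is a local minimum.
R(4/5) = (-5)·e^(-4/5) ≈ -2.2466.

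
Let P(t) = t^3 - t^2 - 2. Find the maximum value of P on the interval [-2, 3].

P'(t) = 3t^2 - 2t, which vanishes at t = 0 and t = 2/3.
Evaluating at the critical points and endpoints: P(-2) = -14; P(0) = -2; P(2/3) = -58/27; P(3) = 16.
Hence the absolute maximum is 16 at t = 3.

16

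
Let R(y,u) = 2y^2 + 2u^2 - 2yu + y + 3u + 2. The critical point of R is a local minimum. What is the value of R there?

-1/6

∂R/∂y = 4y - 2u + 1 = 0 and ∂R/∂u = -2y + 4u + 3 = 0, so (y, u) = (-5/6, -7/6).
The Hessian has R_{yy} = 4, R_{uu} = 4, R_{yu} = -2, giving D = 12 > 0 with R_{yy} > 0, so the point is a local minimum.
R(-5/6, -7/6) = -1/6.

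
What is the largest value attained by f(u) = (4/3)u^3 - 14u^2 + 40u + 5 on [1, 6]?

119/3

The derivative is 4u^2 - 28u + 40, which vanishes at u = 2 and u = 5.
Compare values at every candidate in [1, 6]: f(1) = 97/3, f(2) = 119/3, f(5) = 65/3, f(6) = 29.
So the maximum is f(2) = 119/3.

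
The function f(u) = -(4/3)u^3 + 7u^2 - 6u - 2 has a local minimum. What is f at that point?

-41/12

Critical points: f'(u) = -4u^2 + 14u - 6 vanishes at u = 1/2, 3.
Second-derivative test with f''(u) = -8u + 14: f''(1/2) = 10 > 0 ⇒ local minimum; f''(3) = -10 < 0 ⇒ local maximum.
Thus f has its local minimum at u = 1/2, with value -41/12.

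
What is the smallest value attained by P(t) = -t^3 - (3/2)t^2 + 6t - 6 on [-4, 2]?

Differentiating, P'(t) = -3t^2 - 3t + 6; which vanishes at t = -2 and t = 1.
Evaluating at the critical points and endpoints: P(-4) = 10; P(-2) = -16; P(1) = -5/2; P(2) = -8.
The minimum over the interval is -16, attained at t = -2.

-16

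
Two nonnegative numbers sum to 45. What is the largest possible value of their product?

2025/4

With x + y = 45, the product is P(x) = x(45 − x).
P'(x) = 45 − 2x = 0 gives x = 45/2; P'' = −2 < 0, so this is the maximum.
P = 45/2·45/2 = 2025/4.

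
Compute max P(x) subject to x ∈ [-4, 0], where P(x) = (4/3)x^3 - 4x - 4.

-4/3

Differentiating, P'(x) = 4x^2 - 4; whose only zero in [-4, 0] is x = -1.
Evaluating at the critical points and endpoints: P(-4) = -220/3, P(-1) = -4/3, P(0) = -4.
So the maximum is P(-1) = -4/3.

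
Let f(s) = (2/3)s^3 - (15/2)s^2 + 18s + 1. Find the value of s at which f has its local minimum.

6

f'(s) = 2s^2 - 15s + 18 = 0 at s = 3/2, 6.
Since f''(s) = 4s - 15, we get f''(3/2) = -9 < 0 ⇒ local maximum; f''(6) = 9 > 0 ⇒ local minimum.
So the local minimum value is f(6) = -17.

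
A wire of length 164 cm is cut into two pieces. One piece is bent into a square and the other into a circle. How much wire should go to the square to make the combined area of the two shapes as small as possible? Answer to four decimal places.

91.8563

Let x be the length used for the square. Square side x/4; circle radius (164−x)/(2π).
A(x) = (x/4)² + π·((164−x)/(2π))² = x²/16 + (164−x)²/(4π) for 0 ≤ x ≤ 164. A'(x) = x/8 − (164−x)/(2π) = 0 gives x = 4·164/(π+4) ≈ 91.8563.
A'' = 1/8 + 1/(2π) > 0, so this gives the minimum combined area; x ≈ 91.8563 cm to the square.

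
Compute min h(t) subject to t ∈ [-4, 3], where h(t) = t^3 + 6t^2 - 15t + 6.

The derivative is 3t^2 + 12t - 15, whose only zero in [-4, 3] is t = 1.
Candidates: h(-4) = 98, h(1) = -2, h(3) = 42.
Hence the absolute minimum is -2 at t = 1.

-2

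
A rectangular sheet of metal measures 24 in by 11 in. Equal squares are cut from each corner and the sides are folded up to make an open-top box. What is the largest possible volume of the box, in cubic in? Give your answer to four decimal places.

285.7462

With cut size x, the volume is V(x) = x(24 − 2x)(11 − 2x) for 0 < x < 5.5.
V'(x) = 12x^2 − 140x + 264. Setting V'(x) = 0 gives x ≈ 2.3652 (the root in (0, 5.5)).
V''(x) = 24x − 140 is negative there, so this is the maximum; V ≈ 285.7462.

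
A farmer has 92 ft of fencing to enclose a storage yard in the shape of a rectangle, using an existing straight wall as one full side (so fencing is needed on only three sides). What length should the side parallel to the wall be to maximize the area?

46

Let the sides perpendicular to the wall have length x and the parallel side y, so 2x + y = 92 and the area is A = xy = x(92 − 2x).
A'(x) = 92 − 4x = 0 gives x = 23, and A''(x) = −4 < 0 confirms a maximum.
Then y = 92 − 2·23 = 46 and A = 1058.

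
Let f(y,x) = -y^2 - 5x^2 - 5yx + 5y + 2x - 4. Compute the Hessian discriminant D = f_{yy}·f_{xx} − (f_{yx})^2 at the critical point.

∂f/∂y = -2y - 5x + 5 = 0 and ∂f/∂x = -5y - 10x + 2 = 0, so (y, x) = (-8, 21/5).
The Hessian has f_{yy} = -2, f_{xx} = -10, f_{yx} = -5, giving D = -5 < 0, so the point is a saddle point.
D = (-2)·(-10) − (-5)^2 = -5.

-5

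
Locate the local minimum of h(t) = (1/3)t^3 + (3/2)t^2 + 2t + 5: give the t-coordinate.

-1

h'(t) = t^2 + 3t + 2 = 0 at t = -2, -1.
Second-derivative test with h''(t) = 2t + 3: h''(-2) = -1 < 0 ⇒ local maximum; h''(-1) = 1 > 0 ⇒ local minimum.
So the local minimum value is h(-1) = 25/6.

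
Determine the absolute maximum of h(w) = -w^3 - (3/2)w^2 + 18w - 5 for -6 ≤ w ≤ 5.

49

h'(w) = -3w^2 - 3w + 18, which vanishes at w = -3 and w = 2.
Compare values at every candidate in [-6, 5]: h(-6) = 49; h(-3) = -91/2; h(2) = 17; h(5) = -155/2.
So the maximum is h(-6) = 49.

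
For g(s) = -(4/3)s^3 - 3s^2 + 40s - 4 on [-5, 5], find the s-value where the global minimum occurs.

g'(s) = -4s^2 - 6s + 40, which vanishes at s = -4 and s = 5/2.
Compare values at every candidate in [-5, 5]: g(-5) = -337/3, g(-4) = -380/3, g(5/2) = 677/12, g(5) = -137/3.
Hence the absolute minimum is -380/3 at s = -4.

-4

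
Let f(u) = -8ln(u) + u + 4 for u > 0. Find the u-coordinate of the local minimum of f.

f'(u) = -8/u + 1 = 0 gives u = 8.
f''(u) = 8/u², which is positive for u > 0, so this is a local minimum.
f(8) = -8·ln(8) + 8 + 4 ≈ -4.6355.

8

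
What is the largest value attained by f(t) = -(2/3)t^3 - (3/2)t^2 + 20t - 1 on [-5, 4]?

f'(t) = -2t^2 - 3t + 20, which vanishes at t = -4 and t = 5/2.
Evaluating at the critical points and endpoints: f(-5) = -331/6; f(-4) = -187/3; f(5/2) = 701/24; f(4) = 37/3.
The maximum over the interval is 701/24, attained at t = 5/2.

701/24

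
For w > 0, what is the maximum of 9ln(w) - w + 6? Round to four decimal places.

h'(w) = 9/w − 1 = 0 gives w = 9.
h''(w) = -9/w², which is negative for w > 0, so this is a local maximum.
h(9) = 9·ln(9) - 9 + 6 ≈ 16.7750.

16.7750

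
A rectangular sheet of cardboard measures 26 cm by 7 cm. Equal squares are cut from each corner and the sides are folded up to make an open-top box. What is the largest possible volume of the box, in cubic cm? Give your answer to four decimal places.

With cut size x, the volume is V(x) = x(26 − 2x)(7 − 2x) for 0 < x < 3.5.
V'(x) = 12x^2 − 132x + 182. Setting V'(x) = 0 gives x ≈ 1.6163 (the root in (0, 3.5)).
V''(x) = 24x − 132 is negative there, so this is the maximum; V ≈ 138.6364.

138.6364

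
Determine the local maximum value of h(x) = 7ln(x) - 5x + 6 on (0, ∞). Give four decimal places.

h'(x) = 7/x − 5 = 0 gives x = 7/5.
h''(x) = -7/x², which is negative for x > 0, so this is a local maximum.
h(7/5) = 7·ln(7/5) - 7 + 6 ≈ 1.3553.

1.3553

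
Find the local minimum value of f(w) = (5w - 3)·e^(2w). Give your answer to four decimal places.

-3.0535

Differentiating with the product rule gives f'(w) = (10w - 1)·e^(2w). Since e^(2w) > 0, the only critical point is w = 1/10.
f''(1/10) has the same sign as 10 > 0, so this is a local minimum.
f(1/10) = (-5/2)·e^(1/5) ≈ -3.0535.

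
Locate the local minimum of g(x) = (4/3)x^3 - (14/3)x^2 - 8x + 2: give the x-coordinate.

Critical points: g'(x) = 4x^2 - (28/3)x - 8 vanishes at x = -2/3, 3.
Second-derivative test with g''(x) = 8x - 28/3: g''(-2/3) = -44/3 < 0 ⇒ local maximum; g''(3) = 44/3 > 0 ⇒ local minimum.
Thus g has its local minimum at x = 3, with value -28.

3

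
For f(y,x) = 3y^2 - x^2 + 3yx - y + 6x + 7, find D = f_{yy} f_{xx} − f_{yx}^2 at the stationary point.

∂f/∂y = 6y + 3x - 1 = 0 and ∂f/∂x = 3y - 2x + 6 = 0, so (y, x) = (-16/21, 13/7).
The Hessian has f_{yy} = 6, f_{xx} = -2, f_{yx} = 3, giving D = -21 < 0, so the point is a saddle point.
D = (6)·(-2) − (3)^2 = -21.

-21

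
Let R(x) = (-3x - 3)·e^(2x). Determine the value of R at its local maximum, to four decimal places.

0.0747

R'(x) = (-3)·e^(2x) + (-3x - 3)·2·e^(2x) = (-6x - 9)·e^(2x). Since e^(2x) > 0, the only critical point is x = -3/2.
R''(-3/2) has the same sign as -6 < 0, so this is a local maximum.
R(-3/2) = (3/2)·e^(-3) ≈ 0.0747.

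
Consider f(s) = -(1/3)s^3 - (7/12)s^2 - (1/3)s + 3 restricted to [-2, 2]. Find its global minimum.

-8/3

Differentiating, f'(s) = -s^2 - (7/6)s - 1/3; which vanishes at s = -2/3 and s = -1/2.
Evaluating at the critical points and endpoints: f(-2) = 4; f(-2/3) = 248/81; f(-1/2) = 49/16; f(2) = -8/3.
So the minimum is f(2) = -8/3.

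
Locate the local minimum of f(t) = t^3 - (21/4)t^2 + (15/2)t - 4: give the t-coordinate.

5/2

Critical points: f'(t) = 3t^2 - (21/2)t + 15/2 vanishes at t = 1, 5/2.
Since f''(t) = 6t - 21/2, we get f''(1) = -9/2 < 0 ⇒ local maximum; f''(5/2) = 9/2 > 0 ⇒ local minimum.
Thus f has its local minimum at t = 5/2, with value -39/16.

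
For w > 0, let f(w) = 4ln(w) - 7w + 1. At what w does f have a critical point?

f'(w) = 4/w − 7 = 0 gives w = 4/7.
f''(w) = -4/w², which is negative for w > 0, so this is a local maximum.
f(4/7) = 4·ln(4/7) - 4 + 1 ≈ -5.2385.

4/7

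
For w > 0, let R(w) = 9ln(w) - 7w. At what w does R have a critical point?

R'(w) = 9/w − 7 = 0 gives w = 9/7.
R''(w) = -9/w², which is negative for w > 0, so this is a local maximum.
R(9/7) = 9·ln(9/7) - 9 ≈ -6.7382.

9/7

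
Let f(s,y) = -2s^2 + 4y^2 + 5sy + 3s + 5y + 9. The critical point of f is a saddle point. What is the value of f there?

424/57

∂f/∂s = -4s + 5y + 3 = 0 and ∂f/∂y = 5s + 8y + 5 = 0, so (s, y) = (-1/57, -35/57).
The Hessian has f_{ss} = -4, f_{yy} = 8, f_{sy} = 5, giving D = -57 < 0, so the point is a saddle point.
f(-1/57, -35/57) = 424/57.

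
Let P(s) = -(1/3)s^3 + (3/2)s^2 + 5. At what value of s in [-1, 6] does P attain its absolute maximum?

The derivative is -s^2 + 3s, which vanishes at s = 0 and s = 3.
Compare values at every candidate in [-1, 6]: P(-1) = 41/6, P(0) = 5, P(3) = 19/2, P(6) = -13.
The maximum over the interval is 19/2, attained at s = 3.

3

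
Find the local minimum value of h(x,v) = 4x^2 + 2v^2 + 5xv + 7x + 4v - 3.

∂h/∂x = 8x + 5v + 7 = 0 and ∂h/∂v = 5x + 4v + 4 = 0, so (x, v) = (-8/7, 3/7).
The Hessian has h_{xx} = 8, h_{vv} = 4, h_{xv} = 5, giving D = 7 > 0 with h_{xx} > 0, so the point is a local minimum.
h(-8/7, 3/7) = -43/7.

-43/7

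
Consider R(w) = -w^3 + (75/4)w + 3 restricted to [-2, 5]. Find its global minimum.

R'(w) = -3w^2 + 75/4, whose only zero in [-2, 5] is w = 5/2.
Evaluating at the critical points and endpoints: R(-2) = -53/2, R(5/2) = 137/4, R(5) = -113/4.
The minimum over the interval is -113/4, attained at w = 5.

-113/4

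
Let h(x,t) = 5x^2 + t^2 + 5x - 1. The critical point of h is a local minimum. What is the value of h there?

-9/4

∂h/∂x = 10x + 5 = 0 and ∂h/∂t = 2t = 0, so (x, t) = (-1/2, 0).
The Hessian has h_{xx} = 10, h_{tt} = 2, h_{xt} = 0, giving D = 20 > 0 with h_{xx} > 0, so the point is a local minimum.
h(-1/2, 0) = -9/4.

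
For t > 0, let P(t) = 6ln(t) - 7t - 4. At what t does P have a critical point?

6/7

P'(t) = 6/t − 7 = 0 gives t = 6/7.
P''(t) = -6/t², which is negative for t > 0, so this is a local maximum.
P(6/7) = 6·ln(6/7) - 6 - 4 ≈ -10.9249.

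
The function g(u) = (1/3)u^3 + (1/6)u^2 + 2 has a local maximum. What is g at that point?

g'(u) = u^2 + (1/3)u. Setting g'(u) = 0 gives u ∈ {-1/3, 0}.
g''(u) = 2u + 1/3. g''(-1/3) = -1/3 < 0 ⇒ local maximum; g''(0) = 1/3 > 0 ⇒ local minimum.
So the local maximum value is g(-1/3) = 325/162.

325/162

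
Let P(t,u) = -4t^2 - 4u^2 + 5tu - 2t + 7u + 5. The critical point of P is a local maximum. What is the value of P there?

337/39

∂P/∂t = -8t + 5u - 2 = 0 and ∂P/∂u = 5t - 8u + 7 = 0, so (t, u) = (19/39, 46/39).
The Hessian has P_{tt} = -8, P_{uu} = -8, P_{tu} = 5, giving D = 39 > 0 with P_{tt} < 0, so the point is a local maximum.
P(19/39, 46/39) = 337/39.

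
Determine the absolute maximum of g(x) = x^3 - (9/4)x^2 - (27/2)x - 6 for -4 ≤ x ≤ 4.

The derivative is 3x^2 - (9/2)x - 27/2, which vanishes at x = -3/2 and x = 3.
Evaluating at the critical points and endpoints: g(-4) = -52; g(-3/2) = 93/16; g(3) = -159/4; g(4) = -32.
The maximum over the interval is 93/16, attained at x = -3/2.

93/16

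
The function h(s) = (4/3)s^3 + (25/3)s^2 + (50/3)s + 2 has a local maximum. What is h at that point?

h'(s) = 4s^2 + (50/3)s + 50/3 = 0 at s = -5/2, -5/3.
Since h''(s) = 8s + 50/3, we get h''(-5/2) = -10/3 < 0 ⇒ local maximum; h''(-5/3) = 10/3 > 0 ⇒ local minimum.
So the local maximum value is h(-5/2) = -101/12.

-101/12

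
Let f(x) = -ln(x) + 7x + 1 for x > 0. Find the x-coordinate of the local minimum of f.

f'(x) = -1/x + 7 = 0 gives x = 1/7.
f''(x) = 1/x², which is positive for x > 0, so this is a local minimum.
f(1/7) = -1·ln(1/7) + 1 + 1 ≈ 3.9459.

1/7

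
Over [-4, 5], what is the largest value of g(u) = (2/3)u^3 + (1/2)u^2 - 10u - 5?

g'(u) = 2u^2 + u - 10, which vanishes at u = -5/2 and u = 2.
Evaluating at the critical points and endpoints: g(-4) = 1/3; g(-5/2) = 305/24; g(2) = -53/3; g(5) = 245/6.
Hence the absolute maximum is 245/6 at u = 5.

245/6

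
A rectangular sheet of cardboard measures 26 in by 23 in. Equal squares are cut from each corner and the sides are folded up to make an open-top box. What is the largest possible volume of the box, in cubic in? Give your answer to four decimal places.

1080.1809

With cut size x, the volume is V(x) = x(26 − 2x)(23 − 2x) for 0 < x < 11.5.
V'(x) = 12x^2 − 196x + 598. Setting V'(x) = 0 gives x ≈ 4.0604 (the root in (0, 11.5)).
V''(x) = 24x − 196 is negative there, so this is the maximum; V ≈ 1080.1809.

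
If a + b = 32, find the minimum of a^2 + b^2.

512

With a + b = 32, a^2 + b^2 = a^2 + (32 − a)^2.
The derivative 2a − 2(32 − a) = 4a − 64 vanishes at a = 16; second derivative 4 > 0, a minimum.
The minimum is 2·(16)^2 = 512.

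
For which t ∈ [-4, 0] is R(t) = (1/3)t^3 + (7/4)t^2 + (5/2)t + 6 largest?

0

R'(t) = t^2 + (7/2)t + 5/2, which vanishes at t = -5/2 and t = -1.
Candidates: R(-4) = 8/3; R(-5/2) = 263/48; R(-1) = 59/12; R(0) = 6.
Hence the absolute maximum is 6 at t = 0.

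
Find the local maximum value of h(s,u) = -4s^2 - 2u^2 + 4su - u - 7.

-27/4

∂h/∂s = -8s + 4u = 0 and ∂h/∂u = 4s - 4u - 1 = 0, so (s, u) = (-1/4, -1/2).
The Hessian has h_{ss} = -8, h_{uu} = -4, h_{su} = 4, giving D = 16 > 0 with h_{ss} < 0, so the point is a local maximum.
h(-1/4, -1/2) = -27/4.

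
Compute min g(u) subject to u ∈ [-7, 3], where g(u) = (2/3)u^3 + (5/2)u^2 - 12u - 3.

-151/6

The derivative is 2u^2 + 5u - 12, which vanishes at u = -4 and u = 3/2.
Compare values at every candidate in [-7, 3]: g(-7) = -151/6,  g(-4) = 127/3,  g(3/2) = -105/8,  g(3) = 3/2.
So the minimum is g(-7) = -151/6.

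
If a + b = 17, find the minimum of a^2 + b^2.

With a + b = 17, a^2 + b^2 = a^2 + (17 − a)^2.
The derivative 2a − 2(17 − a) = 4a − 34 vanishes at a = 17/2; second derivative 4 > 0, a minimum.
The minimum is 2·(17/2)^2 = 289/2.

289/2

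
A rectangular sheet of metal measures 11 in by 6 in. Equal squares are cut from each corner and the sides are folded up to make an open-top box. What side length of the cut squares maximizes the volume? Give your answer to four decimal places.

1.2434

With cut size x, the volume is V(x) = x(11 − 2x)(6 − 2x) for 0 < x < 3.
V'(x) = 12x^2 − 68x + 66. Setting V'(x) = 0 gives x ≈ 1.2434 (the root in (0, 3)).
V''(x) = 24x − 68 is negative there, so this is the maximum; V ≈ 37.1883.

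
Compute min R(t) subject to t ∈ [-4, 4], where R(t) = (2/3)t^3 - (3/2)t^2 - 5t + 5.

R'(t) = 2t^2 - 3t - 5, which vanishes at t = -1 and t = 5/2.
Candidates: R(-4) = -125/3,  R(-1) = 47/6,  R(5/2) = -155/24,  R(4) = 11/3.
So the minimum is R(-4) = -125/3.

-125/3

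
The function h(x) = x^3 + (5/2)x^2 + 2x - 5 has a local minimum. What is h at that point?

h'(x) = 3x^2 + 5x + 2. Setting h'(x) = 0 gives x ∈ {-1, -2/3}.
Since h''(x) = 6x + 5, we get h''(-1) = -1 < 0 ⇒ local maximum; h''(-2/3) = 1 > 0 ⇒ local minimum.
Thus h has its local minimum at x = -2/3, with value -149/27.

-149/27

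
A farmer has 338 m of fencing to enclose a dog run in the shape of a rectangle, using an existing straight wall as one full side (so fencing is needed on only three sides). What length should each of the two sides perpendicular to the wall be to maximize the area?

169/2

Let the sides perpendicular to the wall have length x and the parallel side y, so 2x + y = 338 and the area is A = xy = x(338 − 2x).
A'(x) = 338 − 4x = 0 gives x = 169/2, and A''(x) = −4 < 0 confirms a maximum.
Then y = 338 − 2·169/2 = 169 and A = 28561/2.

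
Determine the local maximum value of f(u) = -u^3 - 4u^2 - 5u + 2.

f'(u) = -3u^2 - 8u - 5. Setting f'(u) = 0 gives u ∈ {-5/3, -1}.
Since f''(u) = -6u - 8, we get f''(-5/3) = 2 > 0 ⇒ local minimum; f''(-1) = -2 < 0 ⇒ local maximum.
Thus f has its local maximum at u = -1, with value 4.

4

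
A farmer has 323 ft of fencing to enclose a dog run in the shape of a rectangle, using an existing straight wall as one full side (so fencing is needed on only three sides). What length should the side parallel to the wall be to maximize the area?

Let the sides perpendicular to the wall have length x and the parallel side y, so 2x + y = 323 and the area is A = xy = x(323 − 2x).
A'(x) = 323 − 4x = 0 gives x = 323/4, and A''(x) = −4 < 0 confirms a maximum.
Then y = 323 − 2·323/4 = 323/2 and A = 104329/8.

323/2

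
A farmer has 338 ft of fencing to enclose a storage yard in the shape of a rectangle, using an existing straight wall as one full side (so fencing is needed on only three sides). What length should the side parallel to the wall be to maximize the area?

Let the sides perpendicular to the wall have length x and the parallel side y, so 2x + y = 338 and the area is A = xy = x(338 − 2x).
A'(x) = 338 − 4x = 0 gives x = 169/2, and A''(x) = −4 < 0 confirms a maximum.
Then y = 338 − 2·169/2 = 169 and A = 28561/2.

169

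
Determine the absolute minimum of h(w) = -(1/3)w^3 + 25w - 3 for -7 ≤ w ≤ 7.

-259/3

h'(w) = -w^2 + 25, which vanishes at w = -5 and w = 5.
Candidates: h(-7) = -191/3; h(-5) = -259/3; h(5) = 241/3; h(7) = 173/3.
The minimum over the interval is -259/3, attained at w = -5.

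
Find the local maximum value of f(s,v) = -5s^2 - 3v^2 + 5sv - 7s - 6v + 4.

677/35

∂f/∂s = -10s + 5v - 7 = 0 and ∂f/∂v = 5s - 6v - 6 = 0, so (s, v) = (-72/35, -19/7).
The Hessian has f_{ss} = -10, f_{vv} = -6, f_{sv} = 5, giving D = 35 > 0 with f_{ss} < 0, so the point is a local maximum.
f(-72/35, -19/7) = 677/35.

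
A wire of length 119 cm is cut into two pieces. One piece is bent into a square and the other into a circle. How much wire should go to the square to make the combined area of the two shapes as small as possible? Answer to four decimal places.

Let x be the length used for the square. Square side x/4; circle radius (119−x)/(2π).
A(x) = (x/4)² + π·((119−x)/(2π))² = x²/16 + (119−x)²/(4π) for 0 ≤ x ≤ 119. A'(x) = x/8 − (119−x)/(2π) = 0 gives x = 4·119/(π+4) ≈ 66.6518.
A'' = 1/8 + 1/(2π) > 0, so this gives the minimum combined area; x ≈ 66.6518 cm to the square.

66.6518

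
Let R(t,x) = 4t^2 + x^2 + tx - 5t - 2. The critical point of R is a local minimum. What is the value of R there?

∂R/∂t = 8t + x - 5 = 0 and ∂R/∂x = t + 2x = 0, so (t, x) = (2/3, -1/3).
The Hessian has R_{tt} = 8, R_{xx} = 2, R_{tx} = 1, giving D = 15 > 0 with R_{tt} > 0, so the point is a local minimum.
R(2/3, -1/3) = -11/3.

-11/3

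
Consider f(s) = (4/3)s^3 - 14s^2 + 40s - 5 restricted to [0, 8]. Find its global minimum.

-5

f'(s) = 4s^2 - 28s + 40, which vanishes at s = 2 and s = 5.
Compare values at every candidate in [0, 8]: f(0) = -5, f(2) = 89/3, f(5) = 35/3, f(8) = 305/3.
Hence the absolute minimum is -5 at s = 0.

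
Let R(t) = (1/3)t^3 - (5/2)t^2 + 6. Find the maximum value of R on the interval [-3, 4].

R'(t) = t^2 - 5t, whose only zero in [-3, 4] is t = 0.
Candidates: R(-3) = -51/2; R(0) = 6; R(4) = -38/3.
The maximum over the interval is 6, attained at t = 0.

6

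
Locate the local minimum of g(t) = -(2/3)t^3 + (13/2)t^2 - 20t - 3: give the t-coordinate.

g'(t) = -2t^2 + 13t - 20 = 0 at t = 5/2, 4.
Second-derivative test with g''(t) = -4t + 13: g''(5/2) = 3 > 0 ⇒ local minimum; g''(4) = -3 < 0 ⇒ local maximum.
So the local minimum value is g(5/2) = -547/24.

5/2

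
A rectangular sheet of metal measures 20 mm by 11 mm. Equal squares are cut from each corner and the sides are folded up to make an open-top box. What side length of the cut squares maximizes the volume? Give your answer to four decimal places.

With cut size x, the volume is V(x) = x(20 − 2x)(11 − 2x) for 0 < x < 5.5.
V'(x) = 12x^2 − 124x + 220. Setting V'(x) = 0 gives x ≈ 2.2751 (the root in (0, 5.5)).
V''(x) = 24x − 124 is negative there, so this is the maximum; V ≈ 226.7094.

2.2751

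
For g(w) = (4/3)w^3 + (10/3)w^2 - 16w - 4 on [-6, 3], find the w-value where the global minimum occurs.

-6

The derivative is 4w^2 + (20/3)w - 16, which vanishes at w = -3 and w = 4/3.
Evaluating at the critical points and endpoints: g(-6) = -76,  g(-3) = 38,  g(4/3) = -1316/81,  g(3) = 14.
So the minimum is g(-6) = -76.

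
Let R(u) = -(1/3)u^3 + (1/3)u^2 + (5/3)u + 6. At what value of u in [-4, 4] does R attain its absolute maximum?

-4

R'(u) = -u^2 + (2/3)u + 5/3, which vanishes at u = -1 and u = 5/3.
Compare values at every candidate in [-4, 4]: R(-4) = 26; R(-1) = 5; R(5/3) = 661/81; R(4) = -10/3.
The maximum over the interval is 26, attained at u = -4.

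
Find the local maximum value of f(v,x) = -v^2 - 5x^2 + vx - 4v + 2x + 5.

9

∂f/∂v = -2v + x - 4 = 0 and ∂f/∂x = v - 10x + 2 = 0, so (v, x) = (-2, 0).
The Hessian has f_{vv} = -2, f_{xx} = -10, f_{vx} = 1, giving D = 19 > 0 with f_{vv} < 0, so the point is a local maximum.
f(-2, 0) = 9.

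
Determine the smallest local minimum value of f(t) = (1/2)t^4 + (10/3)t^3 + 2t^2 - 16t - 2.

-73/6

Critical points: f'(t) = 2t^3 + 10t^2 + 4t - 16 vanishes at t = -4, -2, 1.
f''(t) = 6t^2 + 20t + 4. f''(-4) = 20 > 0 ⇒ local minimum; f''(-2) = -12 < 0 ⇒ local maximum; f''(1) = 30 > 0 ⇒ local minimum.
So the smallest local minimum value is f(1) = -73/6.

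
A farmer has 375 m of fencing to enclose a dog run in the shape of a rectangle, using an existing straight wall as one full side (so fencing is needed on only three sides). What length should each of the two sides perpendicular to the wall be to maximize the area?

375/4

Let the sides perpendicular to the wall have length x and the parallel side y, so 2x + y = 375 and the area is A = xy = x(375 − 2x).
A'(x) = 375 − 4x = 0 gives x = 375/4, and A''(x) = −4 < 0 confirms a maximum.
Then y = 375 − 2·375/4 = 375/2 and A = 140625/8.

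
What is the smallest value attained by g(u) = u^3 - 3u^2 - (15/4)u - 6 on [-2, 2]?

-37/2

The derivative is 3u^2 - 6u - 15/4, whose only zero in [-2, 2] is u = -1/2.
Evaluating at the critical points and endpoints: g(-2) = -37/2,  g(-1/2) = -5,  g(2) = -35/2.
Hence the absolute minimum is -37/2 at u = -2.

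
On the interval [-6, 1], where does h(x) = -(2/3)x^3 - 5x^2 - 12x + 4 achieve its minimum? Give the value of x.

The derivative is -2x^2 - 10x - 12, which vanishes at x = -3 and x = -2.
Candidates: h(-6) = 40,  h(-3) = 13,  h(-2) = 40/3,  h(1) = -41/3.
Hence the absolute minimum is -41/3 at x = 1.

1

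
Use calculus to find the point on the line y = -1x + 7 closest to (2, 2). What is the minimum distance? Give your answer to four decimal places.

Minimize D(x)^2 = (x - 2)^2 + (-x + 5)^2.
d/dx[D^2] = 2(x - 2) + 2·(-1)·(-x + 5) = 0 ⇒ x = 7/2.
Then y = 7/2 and the distance is √(9/2) ≈ 2.1213.

2.1213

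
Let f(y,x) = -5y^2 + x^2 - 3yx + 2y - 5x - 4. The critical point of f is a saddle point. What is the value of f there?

∂f/∂y = -10y - 3x + 2 = 0 and ∂f/∂x = -3y + 2x - 5 = 0, so (y, x) = (-11/29, 56/29).
The Hessian has f_{yy} = -10, f_{xx} = 2, f_{yx} = -3, giving D = -29 < 0, so the point is a saddle point.
f(-11/29, 56/29) = -267/29.

-267/29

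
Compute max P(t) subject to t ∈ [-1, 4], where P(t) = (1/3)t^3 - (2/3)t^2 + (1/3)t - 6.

The derivative is t^2 - (4/3)t + 1/3, which vanishes at t = 1/3 and t = 1.
Evaluating at the critical points and endpoints: P(-1) = -22/3; P(1/3) = -482/81; P(1) = -6; P(4) = 6.
Hence the absolute maximum is 6 at t = 4.

6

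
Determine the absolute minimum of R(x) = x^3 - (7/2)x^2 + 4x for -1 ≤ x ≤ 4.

R'(x) = 3x^2 - 7x + 4, which vanishes at x = 1 and x = 4/3.
Compare values at every candidate in [-1, 4]: R(-1) = -17/2,  R(1) = 3/2,  R(4/3) = 40/27,  R(4) = 24.
So the minimum is R(-1) = -17/2.

-17/2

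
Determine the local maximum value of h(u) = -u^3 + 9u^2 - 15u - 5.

h'(u) = -3u^2 + 18u - 15 = 0 at u = 1, 5.
Since h''(u) = -6u + 18, we get h''(1) = 12 > 0 ⇒ local minimum; h''(5) = -12 < 0 ⇒ local maximum.
So the local maximum value is h(5) = 20.

20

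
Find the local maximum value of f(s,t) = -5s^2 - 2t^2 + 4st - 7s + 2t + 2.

55/12

∂f/∂s = -10s + 4t - 7 = 0 and ∂f/∂t = 4s - 4t + 2 = 0, so (s, t) = (-5/6, -1/3).
The Hessian has f_{ss} = -10, f_{tt} = -4, f_{st} = 4, giving D = 24 > 0 with f_{ss} < 0, so the point is a local maximum.
f(-5/6, -1/3) = 55/12.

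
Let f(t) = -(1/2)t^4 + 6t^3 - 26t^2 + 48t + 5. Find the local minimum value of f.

73/2

f'(t) = -2t^3 + 18t^2 - 52t + 48. Setting f'(t) = 0 gives t ∈ {2, 3, 4}.
Since f''(t) = -6t^2 + 36t - 52, we get f''(2) = -4 < 0 ⇒ local maximum; f''(3) = 2 > 0 ⇒ local minimum; f''(4) = -4 < 0 ⇒ local maximum.
Thus f has its local minimum at t = 3, with value 73/2.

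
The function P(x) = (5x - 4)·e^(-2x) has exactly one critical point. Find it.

13/10

By the product rule, P'(x) = (-10x + 13)·e^(-2x). Since e^(-2x) > 0, the only critical point is x = 13/10.
P''(13/10) has the same sign as -10 < 0, so this is a local maximum.
P(13/10) = (5/2)·e^(-13/5) ≈ 0.1857.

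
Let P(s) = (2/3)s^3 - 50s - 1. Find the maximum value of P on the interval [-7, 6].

Differentiating, P'(s) = 2s^2 - 50; which vanishes at s = -5 and s = 5.
Compare values at every candidate in [-7, 6]: P(-7) = 361/3, P(-5) = 497/3, P(5) = -503/3, P(6) = -157.
Hence the absolute maximum is 497/3 at s = -5.

497/3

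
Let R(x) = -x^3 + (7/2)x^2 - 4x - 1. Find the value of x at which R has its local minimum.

1

Critical points: R'(x) = -3x^2 + 7x - 4 vanishes at x = 1, 4/3.
Second-derivative test with R''(x) = -6x + 7: R''(1) = 1 > 0 ⇒ local minimum; R''(4/3) = -1 < 0 ⇒ local maximum.
The local minimum is R(1) = -5/2.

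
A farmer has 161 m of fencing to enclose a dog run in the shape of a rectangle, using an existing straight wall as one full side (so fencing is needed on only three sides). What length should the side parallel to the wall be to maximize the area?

Let the sides perpendicular to the wall have length x and the parallel side y, so 2x + y = 161 and the area is A = xy = x(161 − 2x).
A'(x) = 161 − 4x = 0 gives x = 161/4, and A''(x) = −4 < 0 confirms a maximum.
Then y = 161 − 2·161/4 = 161/2 and A = 25921/8.

161/2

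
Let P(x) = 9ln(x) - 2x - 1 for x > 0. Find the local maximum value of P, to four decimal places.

3.5367

P'(x) = 9/x − 2 = 0 gives x = 9/2.
P''(x) = -9/x², which is negative for x > 0, so this is a local maximum.
P(9/2) = 9·ln(9/2) - 9 - 1 ≈ 3.5367.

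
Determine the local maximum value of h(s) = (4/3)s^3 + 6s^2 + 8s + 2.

h'(s) = 4s^2 + 12s + 8. Setting h'(s) = 0 gives s ∈ {-2, -1}.
h''(s) = 8s + 12. h''(-2) = -4 < 0 ⇒ local maximum; h''(-1) = 4 > 0 ⇒ local minimum.
So the local maximum value is h(-2) = -2/3.

-2/3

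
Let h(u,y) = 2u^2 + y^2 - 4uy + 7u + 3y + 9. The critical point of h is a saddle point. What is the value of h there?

223/8

∂h/∂u = 4u - 4y + 7 = 0 and ∂h/∂y = -4u + 2y + 3 = 0, so (u, y) = (13/4, 5).
The Hessian has h_{uu} = 4, h_{yy} = 2, h_{uy} = -4, giving D = -8 < 0, so the point is a saddle point.
h(13/4, 5) = 223/8.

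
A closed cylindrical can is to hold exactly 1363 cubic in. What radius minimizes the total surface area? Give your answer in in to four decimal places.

With radius r and height h, πr²h = 1363 so h = 1363/(πr²), and S(r) = 2πr² + 2πrh = 2πr² + 2·1363/r.
S'(r) = 4πr − 2·1363/r² = 0 ⇒ r³ = 1363/(2π), so r ≈ 6.0086 and h = 2r ≈ 12.0172.
S''(r) = 4π + 4·1363/r³ > 0, so this is the minimum; S ≈ 680.5266.

6.0086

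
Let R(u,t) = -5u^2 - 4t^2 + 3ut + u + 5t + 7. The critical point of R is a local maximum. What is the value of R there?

∂R/∂u = -10u + 3t + 1 = 0 and ∂R/∂t = 3u - 8t + 5 = 0, so (u, t) = (23/71, 53/71).
The Hessian has R_{uu} = -10, R_{tt} = -8, R_{ut} = 3, giving D = 71 > 0 with R_{uu} < 0, so the point is a local maximum.
R(23/71, 53/71) = 641/71.

641/71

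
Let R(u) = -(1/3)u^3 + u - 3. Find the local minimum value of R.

-11/3

R'(u) = -u^2 + 1 = 0 at u = -1, 1.
Since R''(u) = -2u, we get R''(-1) = 2 > 0 ⇒ local minimum; R''(1) = -2 < 0 ⇒ local maximum.
So the local minimum value is R(-1) = -11/3.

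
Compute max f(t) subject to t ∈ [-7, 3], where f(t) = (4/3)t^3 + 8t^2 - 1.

The derivative is 4t^2 + 16t, which vanishes at t = -4 and t = 0.
Compare values at every candidate in [-7, 3]: f(-7) = -199/3,  f(-4) = 125/3,  f(0) = -1,  f(3) = 107.
Hence the absolute maximum is 107 at t = 3.

107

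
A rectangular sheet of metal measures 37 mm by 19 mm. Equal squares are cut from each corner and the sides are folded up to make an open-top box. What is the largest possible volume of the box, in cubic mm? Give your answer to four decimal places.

1276.0039

With cut size x, the volume is V(x) = x(37 − 2x)(19 − 2x) for 0 < x < 9.5.
V'(x) = 12x^2 − 224x + 703. Setting V'(x) = 0 gives x ≈ 3.9922 (the root in (0, 9.5)).
V''(x) = 24x − 224 is negative there, so this is the maximum; V ≈ 1276.0039.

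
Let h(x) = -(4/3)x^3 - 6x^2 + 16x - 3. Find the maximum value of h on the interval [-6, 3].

h'(x) = -4x^2 - 12x + 16, which vanishes at x = -4 and x = 1.
Compare values at every candidate in [-6, 3]: h(-6) = -27,  h(-4) = -233/3,  h(1) = 17/3,  h(3) = -45.
The maximum over the interval is 17/3, attained at x = 1.

17/3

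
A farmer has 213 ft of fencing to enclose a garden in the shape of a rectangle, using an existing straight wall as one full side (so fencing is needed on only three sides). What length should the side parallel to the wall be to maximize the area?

213/2

Let the sides perpendicular to the wall have length x and the parallel side y, so 2x + y = 213 and the area is A = xy = x(213 − 2x).
A'(x) = 213 − 4x = 0 gives x = 213/4, and A''(x) = −4 < 0 confirms a maximum.
Then y = 213 − 2·213/4 = 213/2 and A = 45369/8.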